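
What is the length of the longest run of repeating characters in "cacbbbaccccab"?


Input: "cacbbbaccccab"
Scanning for longest run:
  Position 1 ('a'): new char, reset run to 1
  Position 2 ('c'): new char, reset run to 1
  Position 3 ('b'): new char, reset run to 1
  Position 4 ('b'): continues run of 'b', length=2
  Position 5 ('b'): continues run of 'b', length=3
  Position 6 ('a'): new char, reset run to 1
  Position 7 ('c'): new char, reset run to 1
  Position 8 ('c'): continues run of 'c', length=2
  Position 9 ('c'): continues run of 'c', length=3
  Position 10 ('c'): continues run of 'c', length=4
  Position 11 ('a'): new char, reset run to 1
  Position 12 ('b'): new char, reset run to 1
Longest run: 'c' with length 4

4


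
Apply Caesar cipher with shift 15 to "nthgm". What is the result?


Caesar cipher: shift "nthgm" by 15
  'n' (pos 13) + 15 = pos 2 = 'c'
  't' (pos 19) + 15 = pos 8 = 'i'
  'h' (pos 7) + 15 = pos 22 = 'w'
  'g' (pos 6) + 15 = pos 21 = 'v'
  'm' (pos 12) + 15 = pos 1 = 'b'
Result: ciwvb

ciwvb


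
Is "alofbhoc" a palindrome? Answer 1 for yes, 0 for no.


Input: alofbhoc
Reversed: cohbfola
  Compare pos 0 ('a') with pos 7 ('c'): MISMATCH
  Compare pos 1 ('l') with pos 6 ('o'): MISMATCH
  Compare pos 2 ('o') with pos 5 ('h'): MISMATCH
  Compare pos 3 ('f') with pos 4 ('b'): MISMATCH
Result: not a palindrome

0


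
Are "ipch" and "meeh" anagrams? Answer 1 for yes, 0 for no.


Strings: "ipch", "meeh"
Sorted first:  chip
Sorted second: eehm
Differ at position 0: 'c' vs 'e' => not anagrams

0


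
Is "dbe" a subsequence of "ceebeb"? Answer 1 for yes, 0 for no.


Check if "dbe" is a subsequence of "ceebeb"
Greedy scan:
  Position 0 ('c'): no match needed
  Position 1 ('e'): no match needed
  Position 2 ('e'): no match needed
  Position 3 ('b'): no match needed
  Position 4 ('e'): no match needed
  Position 5 ('b'): no match needed
Only matched 0/3 characters => not a subsequence

0


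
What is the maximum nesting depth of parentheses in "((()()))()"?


Input: "((()()))()"
Tracking depth:
  Position 0 '(': depth becomes 1
  Position 1 '(': depth becomes 2
  Position 2 '(': depth becomes 3
  Position 3 ')': depth becomes 2
  Position 4 '(': depth becomes 3
  Position 5 ')': depth becomes 2
  Position 6 ')': depth becomes 1
  Position 7 ')': depth becomes 0
  Position 8 '(': depth becomes 1
  Position 9 ')': depth becomes 0
Maximum depth reached: 3

3


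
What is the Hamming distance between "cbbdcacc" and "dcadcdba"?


Comparing "cbbdcacc" and "dcadcdba" position by position:
  Position 0: 'c' vs 'd' => differ
  Position 1: 'b' vs 'c' => differ
  Position 2: 'b' vs 'a' => differ
  Position 3: 'd' vs 'd' => same
  Position 4: 'c' vs 'c' => same
  Position 5: 'a' vs 'd' => differ
  Position 6: 'c' vs 'b' => differ
  Position 7: 'c' vs 'a' => differ
Total differences (Hamming distance): 6

6


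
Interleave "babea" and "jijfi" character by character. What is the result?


Interleaving "babea" and "jijfi":
  Position 0: 'b' from first, 'j' from second => "bj"
  Position 1: 'a' from first, 'i' from second => "ai"
  Position 2: 'b' from first, 'j' from second => "bj"
  Position 3: 'e' from first, 'f' from second => "ef"
  Position 4: 'a' from first, 'i' from second => "ai"
Result: bjaibjefai

bjaibjefai


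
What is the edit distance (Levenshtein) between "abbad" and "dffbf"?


Computing edit distance: "abbad" -> "dffbf"
DP table:
           d    f    f    b    f
      0    1    2    3    4    5
  a   1    1    2    3    4    5
  b   2    2    2    3    3    4
  b   3    3    3    3    3    4
  a   4    4    4    4    4    4
  d   5    4    5    5    5    5
Edit distance = dp[5][5] = 5

5


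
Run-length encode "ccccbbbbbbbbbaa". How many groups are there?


Input: ccccbbbbbbbbbaa
Scanning for consecutive runs:
  Group 1: 'c' x 4 (positions 0-3)
  Group 2: 'b' x 9 (positions 4-12)
  Group 3: 'a' x 2 (positions 13-14)
Total groups: 3

3


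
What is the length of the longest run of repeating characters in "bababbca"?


Input: "bababbca"
Scanning for longest run:
  Position 1 ('a'): new char, reset run to 1
  Position 2 ('b'): new char, reset run to 1
  Position 3 ('a'): new char, reset run to 1
  Position 4 ('b'): new char, reset run to 1
  Position 5 ('b'): continues run of 'b', length=2
  Position 6 ('c'): new char, reset run to 1
  Position 7 ('a'): new char, reset run to 1
Longest run: 'b' with length 2

2


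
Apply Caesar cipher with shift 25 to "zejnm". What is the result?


Caesar cipher: shift "zejnm" by 25
  'z' (pos 25) + 25 = pos 24 = 'y'
  'e' (pos 4) + 25 = pos 3 = 'd'
  'j' (pos 9) + 25 = pos 8 = 'i'
  'n' (pos 13) + 25 = pos 12 = 'm'
  'm' (pos 12) + 25 = pos 11 = 'l'
Result: ydiml

ydiml


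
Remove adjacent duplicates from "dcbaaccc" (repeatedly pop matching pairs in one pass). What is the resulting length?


Input: dcbaaccc
Stack-based adjacent duplicate removal:
  Read 'd': push. Stack: d
  Read 'c': push. Stack: dc
  Read 'b': push. Stack: dcb
  Read 'a': push. Stack: dcba
  Read 'a': matches stack top 'a' => pop. Stack: dcb
  Read 'c': push. Stack: dcbc
  Read 'c': matches stack top 'c' => pop. Stack: dcb
  Read 'c': push. Stack: dcbc
Final stack: "dcbc" (length 4)

4


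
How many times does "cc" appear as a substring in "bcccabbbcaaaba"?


Searching for "cc" in "bcccabbbcaaaba"
Scanning each position:
  Position 0: "bc" => no
  Position 1: "cc" => MATCH
  Position 2: "cc" => MATCH
  Position 3: "ca" => no
  Position 4: "ab" => no
  Position 5: "bb" => no
  Position 6: "bb" => no
  Position 7: "bc" => no
  Position 8: "ca" => no
  Position 9: "aa" => no
  Position 10: "aa" => no
  Position 11: "ab" => no
  Position 12: "ba" => no
Total occurrences: 2

2


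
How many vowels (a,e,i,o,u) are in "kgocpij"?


Input: kgocpij
Checking each character:
  'k' at position 0: consonant
  'g' at position 1: consonant
  'o' at position 2: vowel (running total: 1)
  'c' at position 3: consonant
  'p' at position 4: consonant
  'i' at position 5: vowel (running total: 2)
  'j' at position 6: consonant
Total vowels: 2

2


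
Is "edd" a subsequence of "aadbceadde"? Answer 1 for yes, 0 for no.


Check if "edd" is a subsequence of "aadbceadde"
Greedy scan:
  Position 0 ('a'): no match needed
  Position 1 ('a'): no match needed
  Position 2 ('d'): no match needed
  Position 3 ('b'): no match needed
  Position 4 ('c'): no match needed
  Position 5 ('e'): matches sub[0] = 'e'
  Position 6 ('a'): no match needed
  Position 7 ('d'): matches sub[1] = 'd'
  Position 8 ('d'): matches sub[2] = 'd'
  Position 9 ('e'): no match needed
All 3 characters matched => is a subsequence

1


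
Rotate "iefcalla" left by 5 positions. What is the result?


Input: "iefcalla", rotate left by 5
First 5 characters: "iefca"
Remaining characters: "lla"
Concatenate remaining + first: "lla" + "iefca" = "llaiefca"

llaiefca


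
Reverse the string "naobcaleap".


Input: naobcaleap
Reading characters right to left:
  Position 9: 'p'
  Position 8: 'a'
  Position 7: 'e'
  Position 6: 'l'
  Position 5: 'a'
  Position 4: 'c'
  Position 3: 'b'
  Position 2: 'o'
  Position 1: 'a'
  Position 0: 'n'
Reversed: paelacboan

paelacboan


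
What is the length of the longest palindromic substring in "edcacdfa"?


Input: "edcacdfa"
Checking substrings for palindromes:
  [1:6] "dcacd" (len 5) => palindrome
  [2:5] "cac" (len 3) => palindrome
Longest palindromic substring: "dcacd" with length 5

5


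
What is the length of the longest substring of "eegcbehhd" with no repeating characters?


Input: "eegcbehhd"
Sliding window (track last position of each char):
  Position 0 ('e'): window [0,0] length 1 -- new best
  Position 1 ('e'): repeat (last at 0), move window start to 1
  Position 1 ('e'): window [1,1] length 1
  Position 2 ('g'): window [1,2] length 2 -- new best
  Position 3 ('c'): window [1,3] length 3 -- new best
  Position 4 ('b'): window [1,4] length 4 -- new best
  Position 5 ('e'): repeat (last at 1), move window start to 2
  Position 5 ('e'): window [2,5] length 4
  Position 6 ('h'): window [2,6] length 5 -- new best
  Position 7 ('h'): repeat (last at 6), move window start to 7
  Position 7 ('h'): window [7,7] length 1
  Position 8 ('d'): window [7,8] length 2
Longest substring with no repeats: "gcbeh" with length 5

5


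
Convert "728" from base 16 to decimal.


Input: "728" in base 16
Positional expansion:
  Digit '7' (value 7) x 16^2 = 1792
  Digit '2' (value 2) x 16^1 = 32
  Digit '8' (value 8) x 16^0 = 8
Sum = 1832

1832


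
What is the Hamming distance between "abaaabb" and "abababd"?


Comparing "abaaabb" and "abababd" position by position:
  Position 0: 'a' vs 'a' => same
  Position 1: 'b' vs 'b' => same
  Position 2: 'a' vs 'a' => same
  Position 3: 'a' vs 'b' => differ
  Position 4: 'a' vs 'a' => same
  Position 5: 'b' vs 'b' => same
  Position 6: 'b' vs 'd' => differ
Total differences (Hamming distance): 2

2


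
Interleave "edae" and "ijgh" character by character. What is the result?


Interleaving "edae" and "ijgh":
  Position 0: 'e' from first, 'i' from second => "ei"
  Position 1: 'd' from first, 'j' from second => "dj"
  Position 2: 'a' from first, 'g' from second => "ag"
  Position 3: 'e' from first, 'h' from second => "eh"
Result: eidjageh

eidjageh


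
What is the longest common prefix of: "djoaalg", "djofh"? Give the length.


Words: djoaalg, djofh
  Position 0: all 'd' => match
  Position 1: all 'j' => match
  Position 2: all 'o' => match
  Position 3: ('a', 'f') => mismatch, stop
LCP = "djo" (length 3)

3


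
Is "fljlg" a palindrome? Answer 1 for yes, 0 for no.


Input: fljlg
Reversed: gljlf
  Compare pos 0 ('f') with pos 4 ('g'): MISMATCH
  Compare pos 1 ('l') with pos 3 ('l'): match
Result: not a palindrome

0


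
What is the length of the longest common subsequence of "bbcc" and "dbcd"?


LCS of "bbcc" and "dbcd"
DP table:
           d    b    c    d
      0    0    0    0    0
  b   0    0    1    1    1
  b   0    0    1    1    1
  c   0    0    1    2    2
  c   0    0    1    2    2
LCS length = dp[4][4] = 2

2


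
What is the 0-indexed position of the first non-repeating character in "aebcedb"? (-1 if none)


Input: aebcedb
Character frequencies:
  'a': 1
  'b': 2
  'c': 1
  'd': 1
  'e': 2
Scanning left to right for freq == 1:
  Position 0 ('a'): unique! => answer = 0

0


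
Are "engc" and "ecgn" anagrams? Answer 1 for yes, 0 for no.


Strings: "engc", "ecgn"
Sorted first:  cegn
Sorted second: cegn
Sorted forms match => anagrams

1


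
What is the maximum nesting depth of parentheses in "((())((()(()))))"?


Input: "((())((()(()))))"
Tracking depth:
  Position 0 '(': depth becomes 1
  Position 1 '(': depth becomes 2
  Position 2 '(': depth becomes 3
  Position 3 ')': depth becomes 2
  Position 4 ')': depth becomes 1
  Position 5 '(': depth becomes 2
  Position 6 '(': depth becomes 3
  Position 7 '(': depth becomes 4
  Position 8 ')': depth becomes 3
  Position 9 '(': depth becomes 4
  Position 10 '(': depth becomes 5
  Position 11 ')': depth becomes 4
  Position 12 ')': depth becomes 3
  Position 13 ')': depth becomes 2
  Position 14 ')': depth becomes 1
  Position 15 ')': depth becomes 0
Maximum depth reached: 5

5


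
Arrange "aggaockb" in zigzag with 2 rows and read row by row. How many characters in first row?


Zigzag "aggaockb" into 2 rows:
Placing characters:
  'a' => row 0
  'g' => row 1
  'g' => row 0
  'a' => row 1
  'o' => row 0
  'c' => row 1
  'k' => row 0
  'b' => row 1
Rows:
  Row 0: "agok"
  Row 1: "gacb"
First row length: 4

4


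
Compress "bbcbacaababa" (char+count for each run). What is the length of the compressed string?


Input: bbcbacaababa
Runs:
  'b' x 2 => "b2"
  'c' x 1 => "c1"
  'b' x 1 => "b1"
  'a' x 1 => "a1"
  'c' x 1 => "c1"
  'a' x 2 => "a2"
  'b' x 1 => "b1"
  'a' x 1 => "a1"
  'b' x 1 => "b1"
  'a' x 1 => "a1"
Compressed: "b2c1b1a1c1a2b1a1b1a1"
Compressed length: 20

20


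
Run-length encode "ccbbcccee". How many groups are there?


Input: ccbbcccee
Scanning for consecutive runs:
  Group 1: 'c' x 2 (positions 0-1)
  Group 2: 'b' x 2 (positions 2-3)
  Group 3: 'c' x 3 (positions 4-6)
  Group 4: 'e' x 2 (positions 7-8)
Total groups: 4

4


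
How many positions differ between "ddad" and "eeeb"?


Comparing "ddad" and "eeeb" position by position:
  Position 0: 'd' vs 'e' => DIFFER
  Position 1: 'd' vs 'e' => DIFFER
  Position 2: 'a' vs 'e' => DIFFER
  Position 3: 'd' vs 'b' => DIFFER
Positions that differ: 4

4


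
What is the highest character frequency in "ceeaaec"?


Input: ceeaaec
Character counts:
  'a': 2
  'c': 2
  'e': 3
Maximum frequency: 3

3


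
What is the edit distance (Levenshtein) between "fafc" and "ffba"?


Computing edit distance: "fafc" -> "ffba"
DP table:
           f    f    b    a
      0    1    2    3    4
  f   1    0    1    2    3
  a   2    1    1    2    2
  f   3    2    1    2    3
  c   4    3    2    2    3
Edit distance = dp[4][4] = 3

3


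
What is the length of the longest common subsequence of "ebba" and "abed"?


LCS of "ebba" and "abed"
DP table:
           a    b    e    d
      0    0    0    0    0
  e   0    0    0    1    1
  b   0    0    1    1    1
  b   0    0    1    1    1
  a   0    1    1    1    1
LCS length = dp[4][4] = 1

1


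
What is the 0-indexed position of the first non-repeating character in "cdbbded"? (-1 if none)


Input: cdbbded
Character frequencies:
  'b': 2
  'c': 1
  'd': 3
  'e': 1
Scanning left to right for freq == 1:
  Position 0 ('c'): unique! => answer = 0

0


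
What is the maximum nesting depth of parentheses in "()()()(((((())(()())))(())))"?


Input: "()()()(((((())(()())))(())))"
Tracking depth:
  Position 0 '(': depth becomes 1
  Position 1 ')': depth becomes 0
  Position 2 '(': depth becomes 1
  Position 3 ')': depth becomes 0
  Position 4 '(': depth becomes 1
  Position 5 ')': depth becomes 0
  Position 6 '(': depth becomes 1
  Position 7 '(': depth becomes 2
  Position 8 '(': depth becomes 3
  Position 9 '(': depth becomes 4
  Position 10 '(': depth becomes 5
  Position 11 '(': depth becomes 6
  Position 12 ')': depth becomes 5
  Position 13 ')': depth becomes 4
  Position 14 '(': depth becomes 5
  Position 15 '(': depth becomes 6
  Position 16 ')': depth becomes 5
  Position 17 '(': depth becomes 6
  Position 18 ')': depth becomes 5
  Position 19 ')': depth becomes 4
  Position 20 ')': depth becomes 3
  Position 21 ')': depth becomes 2
  Position 22 '(': depth becomes 3
  Position 23 '(': depth becomes 4
  Position 24 ')': depth becomes 3
  Position 25 ')': depth becomes 2
  Position 26 ')': depth becomes 1
  Position 27 ')': depth becomes 0
Maximum depth reached: 6

6


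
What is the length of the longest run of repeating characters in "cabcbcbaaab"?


Input: "cabcbcbaaab"
Scanning for longest run:
  Position 1 ('a'): new char, reset run to 1
  Position 2 ('b'): new char, reset run to 1
  Position 3 ('c'): new char, reset run to 1
  Position 4 ('b'): new char, reset run to 1
  Position 5 ('c'): new char, reset run to 1
  Position 6 ('b'): new char, reset run to 1
  Position 7 ('a'): new char, reset run to 1
  Position 8 ('a'): continues run of 'a', length=2
  Position 9 ('a'): continues run of 'a', length=3
  Position 10 ('b'): new char, reset run to 1
Longest run: 'a' with length 3

3


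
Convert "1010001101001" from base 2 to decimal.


Input: "1010001101001" in base 2
Positional expansion:
  Digit '1' (value 1) x 2^12 = 4096
  Digit '0' (value 0) x 2^11 = 0
  Digit '1' (value 1) x 2^10 = 1024
  Digit '0' (value 0) x 2^9 = 0
  Digit '0' (value 0) x 2^8 = 0
  Digit '0' (value 0) x 2^7 = 0
  Digit '1' (value 1) x 2^6 = 64
  Digit '1' (value 1) x 2^5 = 32
  Digit '0' (value 0) x 2^4 = 0
  Digit '1' (value 1) x 2^3 = 8
  Digit '0' (value 0) x 2^2 = 0
  Digit '0' (value 0) x 2^1 = 0
  Digit '1' (value 1) x 2^0 = 1
Sum = 5225

5225


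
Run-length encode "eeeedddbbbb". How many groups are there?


Input: eeeedddbbbb
Scanning for consecutive runs:
  Group 1: 'e' x 4 (positions 0-3)
  Group 2: 'd' x 3 (positions 4-6)
  Group 3: 'b' x 4 (positions 7-10)
Total groups: 3

3


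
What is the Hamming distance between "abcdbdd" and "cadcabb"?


Comparing "abcdbdd" and "cadcabb" position by position:
  Position 0: 'a' vs 'c' => differ
  Position 1: 'b' vs 'a' => differ
  Position 2: 'c' vs 'd' => differ
  Position 3: 'd' vs 'c' => differ
  Position 4: 'b' vs 'a' => differ
  Position 5: 'd' vs 'b' => differ
  Position 6: 'd' vs 'b' => differ
Total differences (Hamming distance): 7

7


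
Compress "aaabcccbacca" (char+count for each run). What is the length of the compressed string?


Input: aaabcccbacca
Runs:
  'a' x 3 => "a3"
  'b' x 1 => "b1"
  'c' x 3 => "c3"
  'b' x 1 => "b1"
  'a' x 1 => "a1"
  'c' x 2 => "c2"
  'a' x 1 => "a1"
Compressed: "a3b1c3b1a1c2a1"
Compressed length: 14

14


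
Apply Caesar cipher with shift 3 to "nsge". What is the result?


Caesar cipher: shift "nsge" by 3
  'n' (pos 13) + 3 = pos 16 = 'q'
  's' (pos 18) + 3 = pos 21 = 'v'
  'g' (pos 6) + 3 = pos 9 = 'j'
  'e' (pos 4) + 3 = pos 7 = 'h'
Result: qvjh

qvjh


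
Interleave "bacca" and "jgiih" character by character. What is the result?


Interleaving "bacca" and "jgiih":
  Position 0: 'b' from first, 'j' from second => "bj"
  Position 1: 'a' from first, 'g' from second => "ag"
  Position 2: 'c' from first, 'i' from second => "ci"
  Position 3: 'c' from first, 'i' from second => "ci"
  Position 4: 'a' from first, 'h' from second => "ah"
Result: bjagciciah

bjagciciah


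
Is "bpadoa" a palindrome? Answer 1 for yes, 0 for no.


Input: bpadoa
Reversed: aodapb
  Compare pos 0 ('b') with pos 5 ('a'): MISMATCH
  Compare pos 1 ('p') with pos 4 ('o'): MISMATCH
  Compare pos 2 ('a') with pos 3 ('d'): MISMATCH
Result: not a palindrome

0


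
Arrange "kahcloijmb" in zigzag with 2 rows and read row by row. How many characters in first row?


Zigzag "kahcloijmb" into 2 rows:
Placing characters:
  'k' => row 0
  'a' => row 1
  'h' => row 0
  'c' => row 1
  'l' => row 0
  'o' => row 1
  'i' => row 0
  'j' => row 1
  'm' => row 0
  'b' => row 1
Rows:
  Row 0: "khlim"
  Row 1: "acojb"
First row length: 5

5


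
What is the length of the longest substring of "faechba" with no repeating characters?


Input: "faechba"
Sliding window (track last position of each char):
  Position 0 ('f'): window [0,0] length 1 -- new best
  Position 1 ('a'): window [0,1] length 2 -- new best
  Position 2 ('e'): window [0,2] length 3 -- new best
  Position 3 ('c'): window [0,3] length 4 -- new best
  Position 4 ('h'): window [0,4] length 5 -- new best
  Position 5 ('b'): window [0,5] length 6 -- new best
  Position 6 ('a'): repeat (last at 1), move window start to 2
  Position 6 ('a'): window [2,6] length 5
Longest substring with no repeats: "faechb" with length 6

6


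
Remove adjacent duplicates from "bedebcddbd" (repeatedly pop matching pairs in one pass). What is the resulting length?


Input: bedebcddbd
Stack-based adjacent duplicate removal:
  Read 'b': push. Stack: b
  Read 'e': push. Stack: be
  Read 'd': push. Stack: bed
  Read 'e': push. Stack: bede
  Read 'b': push. Stack: bedeb
  Read 'c': push. Stack: bedebc
  Read 'd': push. Stack: bedebcd
  Read 'd': matches stack top 'd' => pop. Stack: bedebc
  Read 'b': push. Stack: bedebcb
  Read 'd': push. Stack: bedebcbd
Final stack: "bedebcbd" (length 8)

8


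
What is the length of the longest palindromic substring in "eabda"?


Input: "eabda"
Checking substrings for palindromes:
  No multi-char palindromic substrings found
Longest palindromic substring: "e" with length 1

1


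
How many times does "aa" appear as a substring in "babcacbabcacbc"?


Searching for "aa" in "babcacbabcacbc"
Scanning each position:
  Position 0: "ba" => no
  Position 1: "ab" => no
  Position 2: "bc" => no
  Position 3: "ca" => no
  Position 4: "ac" => no
  Position 5: "cb" => no
  Position 6: "ba" => no
  Position 7: "ab" => no
  Position 8: "bc" => no
  Position 9: "ca" => no
  Position 10: "ac" => no
  Position 11: "cb" => no
  Position 12: "bc" => no
Total occurrences: 0

0


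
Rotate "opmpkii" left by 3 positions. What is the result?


Input: "opmpkii", rotate left by 3
First 3 characters: "opm"
Remaining characters: "pkii"
Concatenate remaining + first: "pkii" + "opm" = "pkiiopm"

pkiiopm


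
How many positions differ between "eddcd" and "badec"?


Comparing "eddcd" and "badec" position by position:
  Position 0: 'e' vs 'b' => DIFFER
  Position 1: 'd' vs 'a' => DIFFER
  Position 2: 'd' vs 'd' => same
  Position 3: 'c' vs 'e' => DIFFER
  Position 4: 'd' vs 'c' => DIFFER
Positions that differ: 4

4


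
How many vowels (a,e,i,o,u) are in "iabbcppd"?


Input: iabbcppd
Checking each character:
  'i' at position 0: vowel (running total: 1)
  'a' at position 1: vowel (running total: 2)
  'b' at position 2: consonant
  'b' at position 3: consonant
  'c' at position 4: consonant
  'p' at position 5: consonant
  'p' at position 6: consonant
  'd' at position 7: consonant
Total vowels: 2

2


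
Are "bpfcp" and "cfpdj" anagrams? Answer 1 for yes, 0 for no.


Strings: "bpfcp", "cfpdj"
Sorted first:  bcfpp
Sorted second: cdfjp
Differ at position 0: 'b' vs 'c' => not anagrams

0


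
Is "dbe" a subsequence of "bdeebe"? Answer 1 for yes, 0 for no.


Check if "dbe" is a subsequence of "bdeebe"
Greedy scan:
  Position 0 ('b'): no match needed
  Position 1 ('d'): matches sub[0] = 'd'
  Position 2 ('e'): no match needed
  Position 3 ('e'): no match needed
  Position 4 ('b'): matches sub[1] = 'b'
  Position 5 ('e'): matches sub[2] = 'e'
All 3 characters matched => is a subsequence

1


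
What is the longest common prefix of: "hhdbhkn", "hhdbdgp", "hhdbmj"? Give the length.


Words: hhdbhkn, hhdbdgp, hhdbmj
  Position 0: all 'h' => match
  Position 1: all 'h' => match
  Position 2: all 'd' => match
  Position 3: all 'b' => match
  Position 4: ('h', 'd', 'm') => mismatch, stop
LCP = "hhdb" (length 4)

4


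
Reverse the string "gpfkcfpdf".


Input: gpfkcfpdf
Reading characters right to left:
  Position 8: 'f'
  Position 7: 'd'
  Position 6: 'p'
  Position 5: 'f'
  Position 4: 'c'
  Position 3: 'k'
  Position 2: 'f'
  Position 1: 'p'
  Position 0: 'g'
Reversed: fdpfckfpg

fdpfckfpg


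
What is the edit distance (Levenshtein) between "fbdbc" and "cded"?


Computing edit distance: "fbdbc" -> "cded"
DP table:
           c    d    e    d
      0    1    2    3    4
  f   1    1    2    3    4
  b   2    2    2    3    4
  d   3    3    2    3    3
  b   4    4    3    3    4
  c   5    4    4    4    4
Edit distance = dp[5][4] = 4

4


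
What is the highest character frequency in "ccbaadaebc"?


Input: ccbaadaebc
Character counts:
  'a': 3
  'b': 2
  'c': 3
  'd': 1
  'e': 1
Maximum frequency: 3

3


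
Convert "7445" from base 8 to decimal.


Input: "7445" in base 8
Positional expansion:
  Digit '7' (value 7) x 8^3 = 3584
  Digit '4' (value 4) x 8^2 = 256
  Digit '4' (value 4) x 8^1 = 32
  Digit '5' (value 5) x 8^0 = 5
Sum = 3877

3877


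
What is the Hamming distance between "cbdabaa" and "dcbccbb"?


Comparing "cbdabaa" and "dcbccbb" position by position:
  Position 0: 'c' vs 'd' => differ
  Position 1: 'b' vs 'c' => differ
  Position 2: 'd' vs 'b' => differ
  Position 3: 'a' vs 'c' => differ
  Position 4: 'b' vs 'c' => differ
  Position 5: 'a' vs 'b' => differ
  Position 6: 'a' vs 'b' => differ
Total differences (Hamming distance): 7

7


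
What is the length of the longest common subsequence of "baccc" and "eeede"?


LCS of "baccc" and "eeede"
DP table:
           e    e    e    d    e
      0    0    0    0    0    0
  b   0    0    0    0    0    0
  a   0    0    0    0    0    0
  c   0    0    0    0    0    0
  c   0    0    0    0    0    0
  c   0    0    0    0    0    0
LCS length = dp[5][5] = 0

0


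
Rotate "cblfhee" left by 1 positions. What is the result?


Input: "cblfhee", rotate left by 1
First 1 characters: "c"
Remaining characters: "blfhee"
Concatenate remaining + first: "blfhee" + "c" = "blfheec"

blfheec


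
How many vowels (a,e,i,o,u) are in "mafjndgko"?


Input: mafjndgko
Checking each character:
  'm' at position 0: consonant
  'a' at position 1: vowel (running total: 1)
  'f' at position 2: consonant
  'j' at position 3: consonant
  'n' at position 4: consonant
  'd' at position 5: consonant
  'g' at position 6: consonant
  'k' at position 7: consonant
  'o' at position 8: vowel (running total: 2)
Total vowels: 2

2


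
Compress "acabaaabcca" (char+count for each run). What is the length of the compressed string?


Input: acabaaabcca
Runs:
  'a' x 1 => "a1"
  'c' x 1 => "c1"
  'a' x 1 => "a1"
  'b' x 1 => "b1"
  'a' x 3 => "a3"
  'b' x 1 => "b1"
  'c' x 2 => "c2"
  'a' x 1 => "a1"
Compressed: "a1c1a1b1a3b1c2a1"
Compressed length: 16

16


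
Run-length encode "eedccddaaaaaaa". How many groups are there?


Input: eedccddaaaaaaa
Scanning for consecutive runs:
  Group 1: 'e' x 2 (positions 0-1)
  Group 2: 'd' x 1 (positions 2-2)
  Group 3: 'c' x 2 (positions 3-4)
  Group 4: 'd' x 2 (positions 5-6)
  Group 5: 'a' x 7 (positions 7-13)
Total groups: 5

5


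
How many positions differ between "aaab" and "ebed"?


Comparing "aaab" and "ebed" position by position:
  Position 0: 'a' vs 'e' => DIFFER
  Position 1: 'a' vs 'b' => DIFFER
  Position 2: 'a' vs 'e' => DIFFER
  Position 3: 'b' vs 'd' => DIFFER
Positions that differ: 4

4


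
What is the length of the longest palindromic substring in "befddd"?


Input: "befddd"
Checking substrings for palindromes:
  [3:6] "ddd" (len 3) => palindrome
  [3:5] "dd" (len 2) => palindrome
  [4:6] "dd" (len 2) => palindrome
Longest palindromic substring: "ddd" with length 3

3


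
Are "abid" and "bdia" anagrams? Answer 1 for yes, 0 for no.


Strings: "abid", "bdia"
Sorted first:  abdi
Sorted second: abdi
Sorted forms match => anagrams

1


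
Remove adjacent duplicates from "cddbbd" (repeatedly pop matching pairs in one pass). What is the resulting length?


Input: cddbbd
Stack-based adjacent duplicate removal:
  Read 'c': push. Stack: c
  Read 'd': push. Stack: cd
  Read 'd': matches stack top 'd' => pop. Stack: c
  Read 'b': push. Stack: cb
  Read 'b': matches stack top 'b' => pop. Stack: c
  Read 'd': push. Stack: cd
Final stack: "cd" (length 2)

2


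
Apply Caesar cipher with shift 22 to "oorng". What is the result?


Caesar cipher: shift "oorng" by 22
  'o' (pos 14) + 22 = pos 10 = 'k'
  'o' (pos 14) + 22 = pos 10 = 'k'
  'r' (pos 17) + 22 = pos 13 = 'n'
  'n' (pos 13) + 22 = pos 9 = 'j'
  'g' (pos 6) + 22 = pos 2 = 'c'
Result: kknjc

kknjc


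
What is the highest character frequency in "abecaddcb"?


Input: abecaddcb
Character counts:
  'a': 2
  'b': 2
  'c': 2
  'd': 2
  'e': 1
Maximum frequency: 2

2


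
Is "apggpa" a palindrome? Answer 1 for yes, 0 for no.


Input: apggpa
Reversed: apggpa
  Compare pos 0 ('a') with pos 5 ('a'): match
  Compare pos 1 ('p') with pos 4 ('p'): match
  Compare pos 2 ('g') with pos 3 ('g'): match
Result: palindrome

1


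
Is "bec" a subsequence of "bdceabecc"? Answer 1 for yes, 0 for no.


Check if "bec" is a subsequence of "bdceabecc"
Greedy scan:
  Position 0 ('b'): matches sub[0] = 'b'
  Position 1 ('d'): no match needed
  Position 2 ('c'): no match needed
  Position 3 ('e'): matches sub[1] = 'e'
  Position 4 ('a'): no match needed
  Position 5 ('b'): no match needed
  Position 6 ('e'): no match needed
  Position 7 ('c'): matches sub[2] = 'c'
  Position 8 ('c'): no match needed
All 3 characters matched => is a subsequence

1


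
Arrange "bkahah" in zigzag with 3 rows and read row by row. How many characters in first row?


Zigzag "bkahah" into 3 rows:
Placing characters:
  'b' => row 0
  'k' => row 1
  'a' => row 2
  'h' => row 1
  'a' => row 0
  'h' => row 1
Rows:
  Row 0: "ba"
  Row 1: "khh"
  Row 2: "a"
First row length: 2

2


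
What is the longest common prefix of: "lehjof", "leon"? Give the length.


Words: lehjof, leon
  Position 0: all 'l' => match
  Position 1: all 'e' => match
  Position 2: ('h', 'o') => mismatch, stop
LCP = "le" (length 2)

2


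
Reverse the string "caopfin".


Input: caopfin
Reading characters right to left:
  Position 6: 'n'
  Position 5: 'i'
  Position 4: 'f'
  Position 3: 'p'
  Position 2: 'o'
  Position 1: 'a'
  Position 0: 'c'
Reversed: nifpoac

nifpoac


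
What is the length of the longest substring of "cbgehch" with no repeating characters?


Input: "cbgehch"
Sliding window (track last position of each char):
  Position 0 ('c'): window [0,0] length 1 -- new best
  Position 1 ('b'): window [0,1] length 2 -- new best
  Position 2 ('g'): window [0,2] length 3 -- new best
  Position 3 ('e'): window [0,3] length 4 -- new best
  Position 4 ('h'): window [0,4] length 5 -- new best
  Position 5 ('c'): repeat (last at 0), move window start to 1
  Position 5 ('c'): window [1,5] length 5
  Position 6 ('h'): repeat (last at 4), move window start to 5
  Position 6 ('h'): window [5,6] length 2
Longest substring with no repeats: "cbgeh" with length 5

5


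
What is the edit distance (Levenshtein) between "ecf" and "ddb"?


Computing edit distance: "ecf" -> "ddb"
DP table:
           d    d    b
      0    1    2    3
  e   1    1    2    3
  c   2    2    2    3
  f   3    3    3    3
Edit distance = dp[3][3] = 3

3


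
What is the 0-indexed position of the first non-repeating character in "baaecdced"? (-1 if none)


Input: baaecdced
Character frequencies:
  'a': 2
  'b': 1
  'c': 2
  'd': 2
  'e': 2
Scanning left to right for freq == 1:
  Position 0 ('b'): unique! => answer = 0

0


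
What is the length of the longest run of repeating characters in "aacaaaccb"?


Input: "aacaaaccb"
Scanning for longest run:
  Position 1 ('a'): continues run of 'a', length=2
  Position 2 ('c'): new char, reset run to 1
  Position 3 ('a'): new char, reset run to 1
  Position 4 ('a'): continues run of 'a', length=2
  Position 5 ('a'): continues run of 'a', length=3
  Position 6 ('c'): new char, reset run to 1
  Position 7 ('c'): continues run of 'c', length=2
  Position 8 ('b'): new char, reset run to 1
Longest run: 'a' with length 3

3


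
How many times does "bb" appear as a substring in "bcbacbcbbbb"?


Searching for "bb" in "bcbacbcbbbb"
Scanning each position:
  Position 0: "bc" => no
  Position 1: "cb" => no
  Position 2: "ba" => no
  Position 3: "ac" => no
  Position 4: "cb" => no
  Position 5: "bc" => no
  Position 6: "cb" => no
  Position 7: "bb" => MATCH
  Position 8: "bb" => MATCH
  Position 9: "bb" => MATCH
Total occurrences: 3

3


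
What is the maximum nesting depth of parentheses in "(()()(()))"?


Input: "(()()(()))"
Tracking depth:
  Position 0 '(': depth becomes 1
  Position 1 '(': depth becomes 2
  Position 2 ')': depth becomes 1
  Position 3 '(': depth becomes 2
  Position 4 ')': depth becomes 1
  Position 5 '(': depth becomes 2
  Position 6 '(': depth becomes 3
  Position 7 ')': depth becomes 2
  Position 8 ')': depth becomes 1
  Position 9 ')': depth becomes 0
Maximum depth reached: 3

3


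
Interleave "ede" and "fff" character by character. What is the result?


Interleaving "ede" and "fff":
  Position 0: 'e' from first, 'f' from second => "ef"
  Position 1: 'd' from first, 'f' from second => "df"
  Position 2: 'e' from first, 'f' from second => "ef"
Result: efdfef

efdfef


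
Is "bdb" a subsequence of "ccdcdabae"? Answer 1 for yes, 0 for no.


Check if "bdb" is a subsequence of "ccdcdabae"
Greedy scan:
  Position 0 ('c'): no match needed
  Position 1 ('c'): no match needed
  Position 2 ('d'): no match needed
  Position 3 ('c'): no match needed
  Position 4 ('d'): no match needed
  Position 5 ('a'): no match needed
  Position 6 ('b'): matches sub[0] = 'b'
  Position 7 ('a'): no match needed
  Position 8 ('e'): no match needed
Only matched 1/3 characters => not a subsequence

0


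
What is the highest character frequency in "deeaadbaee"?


Input: deeaadbaee
Character counts:
  'a': 3
  'b': 1
  'd': 2
  'e': 4
Maximum frequency: 4

4


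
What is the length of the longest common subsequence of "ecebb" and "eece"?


LCS of "ecebb" and "eece"
DP table:
           e    e    c    e
      0    0    0    0    0
  e   0    1    1    1    1
  c   0    1    1    2    2
  e   0    1    2    2    3
  b   0    1    2    2    3
  b   0    1    2    2    3
LCS length = dp[5][4] = 3

3


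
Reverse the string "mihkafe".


Input: mihkafe
Reading characters right to left:
  Position 6: 'e'
  Position 5: 'f'
  Position 4: 'a'
  Position 3: 'k'
  Position 2: 'h'
  Position 1: 'i'
  Position 0: 'm'
Reversed: efakhim

efakhim


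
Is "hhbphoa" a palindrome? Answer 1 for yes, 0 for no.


Input: hhbphoa
Reversed: aohpbhh
  Compare pos 0 ('h') with pos 6 ('a'): MISMATCH
  Compare pos 1 ('h') with pos 5 ('o'): MISMATCH
  Compare pos 2 ('b') with pos 4 ('h'): MISMATCH
Result: not a palindrome

0


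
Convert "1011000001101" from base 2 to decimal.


Input: "1011000001101" in base 2
Positional expansion:
  Digit '1' (value 1) x 2^12 = 4096
  Digit '0' (value 0) x 2^11 = 0
  Digit '1' (value 1) x 2^10 = 1024
  Digit '1' (value 1) x 2^9 = 512
  Digit '0' (value 0) x 2^8 = 0
  Digit '0' (value 0) x 2^7 = 0
  Digit '0' (value 0) x 2^6 = 0
  Digit '0' (value 0) x 2^5 = 0
  Digit '0' (value 0) x 2^4 = 0
  Digit '1' (value 1) x 2^3 = 8
  Digit '1' (value 1) x 2^2 = 4
  Digit '0' (value 0) x 2^1 = 0
  Digit '1' (value 1) x 2^0 = 1
Sum = 5645

5645


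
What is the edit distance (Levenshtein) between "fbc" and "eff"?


Computing edit distance: "fbc" -> "eff"
DP table:
           e    f    f
      0    1    2    3
  f   1    1    1    2
  b   2    2    2    2
  c   3    3    3    3
Edit distance = dp[3][3] = 3

3


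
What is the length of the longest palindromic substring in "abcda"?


Input: "abcda"
Checking substrings for palindromes:
  No multi-char palindromic substrings found
Longest palindromic substring: "a" with length 1

1


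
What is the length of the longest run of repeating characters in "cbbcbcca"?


Input: "cbbcbcca"
Scanning for longest run:
  Position 1 ('b'): new char, reset run to 1
  Position 2 ('b'): continues run of 'b', length=2
  Position 3 ('c'): new char, reset run to 1
  Position 4 ('b'): new char, reset run to 1
  Position 5 ('c'): new char, reset run to 1
  Position 6 ('c'): continues run of 'c', length=2
  Position 7 ('a'): new char, reset run to 1
Longest run: 'b' with length 2

2


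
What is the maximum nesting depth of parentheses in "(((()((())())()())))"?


Input: "(((()((())())()())))"
Tracking depth:
  Position 0 '(': depth becomes 1
  Position 1 '(': depth becomes 2
  Position 2 '(': depth becomes 3
  Position 3 '(': depth becomes 4
  Position 4 ')': depth becomes 3
  Position 5 '(': depth becomes 4
  Position 6 '(': depth becomes 5
  Position 7 '(': depth becomes 6
  Position 8 ')': depth becomes 5
  Position 9 ')': depth becomes 4
  Position 10 '(': depth becomes 5
  Position 11 ')': depth becomes 4
  Position 12 ')': depth becomes 3
  Position 13 '(': depth becomes 4
  Position 14 ')': depth becomes 3
  Position 15 '(': depth becomes 4
  Position 16 ')': depth becomes 3
  Position 17 ')': depth becomes 2
  Position 18 ')': depth becomes 1
  Position 19 ')': depth becomes 0
Maximum depth reached: 6

6


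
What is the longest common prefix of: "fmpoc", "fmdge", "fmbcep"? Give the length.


Words: fmpoc, fmdge, fmbcep
  Position 0: all 'f' => match
  Position 1: all 'm' => match
  Position 2: ('p', 'd', 'b') => mismatch, stop
LCP = "fm" (length 2)

2


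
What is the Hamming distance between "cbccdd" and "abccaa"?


Comparing "cbccdd" and "abccaa" position by position:
  Position 0: 'c' vs 'a' => differ
  Position 1: 'b' vs 'b' => same
  Position 2: 'c' vs 'c' => same
  Position 3: 'c' vs 'c' => same
  Position 4: 'd' vs 'a' => differ
  Position 5: 'd' vs 'a' => differ
Total differences (Hamming distance): 3

3


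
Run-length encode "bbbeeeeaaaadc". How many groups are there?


Input: bbbeeeeaaaadc
Scanning for consecutive runs:
  Group 1: 'b' x 3 (positions 0-2)
  Group 2: 'e' x 4 (positions 3-6)
  Group 3: 'a' x 4 (positions 7-10)
  Group 4: 'd' x 1 (positions 11-11)
  Group 5: 'c' x 1 (positions 12-12)
Total groups: 5

5


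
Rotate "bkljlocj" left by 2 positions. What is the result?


Input: "bkljlocj", rotate left by 2
First 2 characters: "bk"
Remaining characters: "ljlocj"
Concatenate remaining + first: "ljlocj" + "bk" = "ljlocjbk"

ljlocjbk


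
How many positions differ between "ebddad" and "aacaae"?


Comparing "ebddad" and "aacaae" position by position:
  Position 0: 'e' vs 'a' => DIFFER
  Position 1: 'b' vs 'a' => DIFFER
  Position 2: 'd' vs 'c' => DIFFER
  Position 3: 'd' vs 'a' => DIFFER
  Position 4: 'a' vs 'a' => same
  Position 5: 'd' vs 'e' => DIFFER
Positions that differ: 5

5


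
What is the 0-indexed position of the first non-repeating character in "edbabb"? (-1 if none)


Input: edbabb
Character frequencies:
  'a': 1
  'b': 3
  'd': 1
  'e': 1
Scanning left to right for freq == 1:
  Position 0 ('e'): unique! => answer = 0

0


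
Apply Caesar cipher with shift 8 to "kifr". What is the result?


Caesar cipher: shift "kifr" by 8
  'k' (pos 10) + 8 = pos 18 = 's'
  'i' (pos 8) + 8 = pos 16 = 'q'
  'f' (pos 5) + 8 = pos 13 = 'n'
  'r' (pos 17) + 8 = pos 25 = 'z'
Result: sqnz

sqnz


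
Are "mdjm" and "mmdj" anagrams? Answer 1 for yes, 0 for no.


Strings: "mdjm", "mmdj"
Sorted first:  djmm
Sorted second: djmm
Sorted forms match => anagrams

1


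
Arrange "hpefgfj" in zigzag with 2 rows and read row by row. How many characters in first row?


Zigzag "hpefgfj" into 2 rows:
Placing characters:
  'h' => row 0
  'p' => row 1
  'e' => row 0
  'f' => row 1
  'g' => row 0
  'f' => row 1
  'j' => row 0
Rows:
  Row 0: "hegj"
  Row 1: "pff"
First row length: 4

4


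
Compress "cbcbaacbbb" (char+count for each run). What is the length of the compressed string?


Input: cbcbaacbbb
Runs:
  'c' x 1 => "c1"
  'b' x 1 => "b1"
  'c' x 1 => "c1"
  'b' x 1 => "b1"
  'a' x 2 => "a2"
  'c' x 1 => "c1"
  'b' x 3 => "b3"
Compressed: "c1b1c1b1a2c1b3"
Compressed length: 14

14


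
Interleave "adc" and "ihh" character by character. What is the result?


Interleaving "adc" and "ihh":
  Position 0: 'a' from first, 'i' from second => "ai"
  Position 1: 'd' from first, 'h' from second => "dh"
  Position 2: 'c' from first, 'h' from second => "ch"
Result: aidhch

aidhch


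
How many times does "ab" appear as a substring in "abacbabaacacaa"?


Searching for "ab" in "abacbabaacacaa"
Scanning each position:
  Position 0: "ab" => MATCH
  Position 1: "ba" => no
  Position 2: "ac" => no
  Position 3: "cb" => no
  Position 4: "ba" => no
  Position 5: "ab" => MATCH
  Position 6: "ba" => no
  Position 7: "aa" => no
  Position 8: "ac" => no
  Position 9: "ca" => no
  Position 10: "ac" => no
  Position 11: "ca" => no
  Position 12: "aa" => no
Total occurrences: 2

2


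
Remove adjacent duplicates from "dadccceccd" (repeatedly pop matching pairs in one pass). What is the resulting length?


Input: dadccceccd
Stack-based adjacent duplicate removal:
  Read 'd': push. Stack: d
  Read 'a': push. Stack: da
  Read 'd': push. Stack: dad
  Read 'c': push. Stack: dadc
  Read 'c': matches stack top 'c' => pop. Stack: dad
  Read 'c': push. Stack: dadc
  Read 'e': push. Stack: dadce
  Read 'c': push. Stack: dadcec
  Read 'c': matches stack top 'c' => pop. Stack: dadce
  Read 'd': push. Stack: dadced
Final stack: "dadced" (length 6)

6


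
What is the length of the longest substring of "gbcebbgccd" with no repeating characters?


Input: "gbcebbgccd"
Sliding window (track last position of each char):
  Position 0 ('g'): window [0,0] length 1 -- new best
  Position 1 ('b'): window [0,1] length 2 -- new best
  Position 2 ('c'): window [0,2] length 3 -- new best
  Position 3 ('e'): window [0,3] length 4 -- new best
  Position 4 ('b'): repeat (last at 1), move window start to 2
  Position 4 ('b'): window [2,4] length 3
  Position 5 ('b'): repeat (last at 4), move window start to 5
  Position 5 ('b'): window [5,5] length 1
  Position 6 ('g'): window [5,6] length 2
  Position 7 ('c'): window [5,7] length 3
  Position 8 ('c'): repeat (last at 7), move window start to 8
  Position 8 ('c'): window [8,8] length 1
  Position 9 ('d'): window [8,9] length 2
Longest substring with no repeats: "gbce" with length 4

4
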